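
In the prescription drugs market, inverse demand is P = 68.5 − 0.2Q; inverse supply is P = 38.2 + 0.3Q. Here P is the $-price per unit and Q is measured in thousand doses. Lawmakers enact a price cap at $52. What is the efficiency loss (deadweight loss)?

$53.29 thousand

Competitive equilibrium: 68.5 − 0.2Q = 38.2 + 0.3Q → Q* = 60.6, P* = 56.38.
At the ceiling P = 52, quantity supplied = (52 − 38.2)/0.3 = 46.
Willingness to pay at Q' = 46: 68.5 − 0.2·46 = 59.3.
ΔQ = 60.6 − 46 = 14.6; wedge = 59.3 − 52 = 7.3.
Welfare loss = ½ × 14.6 × 7.3 = $53.29 thousand.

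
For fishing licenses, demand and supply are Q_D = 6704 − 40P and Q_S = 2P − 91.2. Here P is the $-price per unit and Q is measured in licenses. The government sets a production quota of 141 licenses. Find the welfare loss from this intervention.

In inverse form: demand P = 167.6 − 0.025Q, supply P = 45.6 + 0.5Q.
Competitive equilibrium: 167.6 − 0.025Q = 45.6 + 0.5Q → Q* = 232.381, P* = 161.7905.
At Q = 141: demand price = 167.6 − 0.025·141 = 164.075; supply price = 45.6 + 0.5·141 = 116.1.
ΔQ = 232.381 − 141 = 91.381; wedge = 164.075 − 116.1 = 47.975.
DWL = ½ × 91.381 × 47.975 = $2192.

$2192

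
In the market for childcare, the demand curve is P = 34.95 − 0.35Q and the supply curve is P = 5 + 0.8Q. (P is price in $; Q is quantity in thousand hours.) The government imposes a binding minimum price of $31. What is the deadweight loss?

$125.23 thousand

Competitive equilibrium: 34.95 − 0.35Q = 5 + 0.8Q → Q* = 26.0435, P* = 25.8348.
At the floor P = 31, quantity demanded = (34.95 − 31)/0.35 = 11.2857.
Sellers' marginal cost at Q' = 11.2857: 5 + 0.8·11.2857 = 14.0286.
ΔQ = 26.0435 − 11.2857 = 14.7578; wedge = 31 − 14.0286 = 16.9714.
DWL = ½ × 14.7578 × 16.9714 = $125.23 thousand.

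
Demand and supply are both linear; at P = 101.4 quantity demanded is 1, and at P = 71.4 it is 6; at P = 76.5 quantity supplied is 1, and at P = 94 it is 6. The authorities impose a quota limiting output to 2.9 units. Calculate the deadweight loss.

2.47

Demand slope = (71.4 − 101.4)/(6 − 1) = −6, so P = 107.4 − 6Q.
Supply slope = (94 − 76.5)/(6 − 1) = 3.5, so P = 73 + 3.5Q.
Competitive equilibrium: 107.4 − 6Q = 73 + 3.5Q → Q* = 3.6211, P* = 85.6737.
At Q = 2.9: demand price = 107.4 − 6·2.9 = 90; supply price = 73 + 3.5·2.9 = 83.15.
ΔQ = 3.6211 − 2.9 = 0.7211; wedge = 90 − 83.15 = 6.85.
The triangle = ½ × 0.7211 × 6.85 = 2.47.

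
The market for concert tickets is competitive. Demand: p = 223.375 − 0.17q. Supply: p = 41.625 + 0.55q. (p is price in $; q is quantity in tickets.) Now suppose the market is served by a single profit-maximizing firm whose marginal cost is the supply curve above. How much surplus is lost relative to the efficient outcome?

$836.96

Competitive equilibrium: 223.375 − 0.17q = 41.625 + 0.55q → q* = 252.4306, p* = 180.4618.
Marginal revenue: MR = 223.375 − 0.34q. Set MR = MC: 223.375 − 0.34q = 41.625 + 0.55q → q_m = 204.2135.
Price p_m = 223.375 − 0.17·204.2135 = 188.6587; MC(q_m) = 41.625 + 0.55·204.2135 = 153.9424.
Competitive q* = 252.4306, so Δq = 48.2171; wedge = 188.6587 − 153.9424 = 34.7163.
Deadweight loss = ½ × 48.2171 × 34.7163 = $836.96.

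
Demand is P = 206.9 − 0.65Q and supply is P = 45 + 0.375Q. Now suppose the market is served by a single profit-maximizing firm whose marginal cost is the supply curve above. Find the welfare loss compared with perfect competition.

Competitive equilibrium: 206.9 − 0.65Q = 45 + 0.375Q → Q* = 157.9512, P* = 104.2317.
Marginal revenue: MR = 206.9 − 1.3Q. Set MR = MC: 206.9 − 1.3Q = 45 + 0.375Q → Q_m = 96.6567.
Price P_m = 206.9 − 0.65·96.6567 = 144.0731; MC(Q_m) = 45 + 0.375·96.6567 = 81.2463.
Competitive Q* = 157.9512, so ΔQ = 61.2945; wedge = 144.0731 − 81.2463 = 62.8268.
DWL = ½ × 61.2945 × 62.8268 = 1925.47.

1925.47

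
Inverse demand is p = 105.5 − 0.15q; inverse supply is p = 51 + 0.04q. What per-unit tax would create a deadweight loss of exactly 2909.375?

33.25

Competitive equilibrium: 105.5 − 0.15q = 51 + 0.04q → q* = 286.8421, p* = 62.4737.
A tax t gives Δq = t/0.19 and wedge t, so DWL = t²/0.38.
t²/0.38 = 2909.375 → t² = 1105.5625 → t = 33.25.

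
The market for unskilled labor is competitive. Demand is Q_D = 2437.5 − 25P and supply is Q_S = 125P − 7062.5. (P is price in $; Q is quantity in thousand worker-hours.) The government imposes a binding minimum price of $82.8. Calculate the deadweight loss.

$5684.27 thousand

In inverse form: demand P = 97.5 − 0.04Q, supply P = 56.5 + 0.008Q.
Competitive equilibrium: 97.5 − 0.04Q = 56.5 + 0.008Q → Q* = 854.1667, P* = 63.3333.
At the floor P = 82.8, quantity demanded = (97.5 − 82.8)/0.04 = 367.5.
Sellers' marginal cost at Q' = 367.5: 56.5 + 0.008·367.5 = 59.44.
ΔQ = 854.1667 − 367.5 = 486.6667; wedge = 82.8 − 59.44 = 23.36.
DWL = ½ × 486.6667 × 23.36 = $5684.27 thousand.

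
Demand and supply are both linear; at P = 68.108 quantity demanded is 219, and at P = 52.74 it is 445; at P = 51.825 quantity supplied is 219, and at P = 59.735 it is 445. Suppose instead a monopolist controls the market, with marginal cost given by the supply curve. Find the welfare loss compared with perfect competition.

Demand slope = (52.74 − 68.108)/(445 − 219) = −0.068, so P = 83 − 0.068Q.
Supply slope = (59.735 − 51.825)/(445 − 219) = 0.035, so P = 44.16 + 0.035Q.
Competitive equilibrium: 83 − 0.068Q = 44.16 + 0.035Q → Q* = 377.08738, P* = 57.35806.
Marginal revenue: MR = 83 − 0.136Q. Set MR = MC: 83 − 0.136Q = 44.16 + 0.035Q → Q_m = 227.1345.
Price P_m = 83 − 0.068·227.1345 = 67.55485; MC(Q_m) = 44.16 + 0.035·227.1345 = 52.10971.
Competitive Q* = 377.08738, so ΔQ = 149.95288; wedge = 67.55485 − 52.10971 = 15.44514.
Welfare loss = ½ × 149.95288 × 15.44514 = 1158.02.

1158.02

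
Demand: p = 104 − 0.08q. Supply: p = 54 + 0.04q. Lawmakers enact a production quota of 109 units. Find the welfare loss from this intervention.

Competitive equilibrium: 104 − 0.08q = 54 + 0.04q → q* = 416.6667, p* = 70.6667.
At q = 109: demand price = 104 − 0.08·109 = 95.28; supply price = 54 + 0.04·109 = 58.36.
Δq = 416.6667 − 109 = 307.6667; wedge = 95.28 − 58.36 = 36.92.
DWL = ½ × 307.6667 × 36.92 = 5679.53.

5679.53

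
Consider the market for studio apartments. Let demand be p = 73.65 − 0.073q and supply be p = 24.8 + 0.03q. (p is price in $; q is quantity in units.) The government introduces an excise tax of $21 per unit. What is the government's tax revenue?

Competitive equilibrium: 73.65 − 0.073q = 24.8 + 0.03q → q* = 474.27184, p* = 39.02816.
With the tax, the buyer price exceeds the seller price by 21: (73.65 − 0.073q) − (24.8 + 0.03q) = 21 → q' = 270.38835.
Tax revenue = 21 × 270.38835 = $5678.16.

$5678.16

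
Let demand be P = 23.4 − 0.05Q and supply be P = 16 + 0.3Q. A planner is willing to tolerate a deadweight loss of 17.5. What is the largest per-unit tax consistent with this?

Competitive equilibrium: 23.4 − 0.05Q = 16 + 0.3Q → Q* = 21.1429, P* = 22.3429.
A tax t gives ΔQ = t/0.35 and wedge t, so DWL = t²/0.7.
t²/0.7 = 17.5 → t² = 12.25 → t = 3.5.

3.5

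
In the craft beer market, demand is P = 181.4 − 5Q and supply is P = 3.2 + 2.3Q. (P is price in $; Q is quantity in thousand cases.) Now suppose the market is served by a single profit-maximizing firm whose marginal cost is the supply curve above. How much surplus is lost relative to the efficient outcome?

Competitive equilibrium: 181.4 − 5Q = 3.2 + 2.3Q → Q* = 24.411, P* = 59.3452.
Marginal revenue: MR = 181.4 − 10Q. Set MR = MC: 181.4 − 10Q = 3.2 + 2.3Q → Q_m = 14.4878.
Price P_m = 181.4 − 5·14.4878 = 108.961; MC(Q_m) = 3.2 + 2.3·14.4878 = 36.5219.
Competitive Q* = 24.411, so ΔQ = 9.9232; wedge = 108.961 − 36.5219 = 72.4391.
Welfare loss = ½ × 9.9232 × 72.4391 = $359.41 thousand.

$359.41 thousand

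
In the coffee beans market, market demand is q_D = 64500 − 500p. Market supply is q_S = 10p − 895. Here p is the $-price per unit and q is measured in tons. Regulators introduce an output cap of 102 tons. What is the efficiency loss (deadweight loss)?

$4149.89

In inverse form: demand p = 129 − 0.002q, supply p = 89.5 + 0.1q.
Competitive equilibrium: 129 − 0.002q = 89.5 + 0.1q → q* = 387.2549, p* = 128.2255.
At q = 102: demand price = 129 − 0.002·102 = 128.796; supply price = 89.5 + 0.1·102 = 99.7.
Δq = 387.2549 − 102 = 285.2549; wedge = 128.796 − 99.7 = 29.096.
Deadweight loss = ½ × 285.2549 × 29.096 = $4149.89.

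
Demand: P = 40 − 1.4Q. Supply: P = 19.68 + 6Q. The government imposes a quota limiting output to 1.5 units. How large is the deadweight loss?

Competitive equilibrium: 40 − 1.4Q = 19.68 + 6Q → Q* = 2.7459, P* = 36.1557.
At Q = 1.5: demand price = 40 − 1.4·1.5 = 37.9; supply price = 19.68 + 6·1.5 = 28.68.
ΔQ = 2.7459 − 1.5 = 1.2459; wedge = 37.9 − 28.68 = 9.22.
The triangle = ½ × 1.2459 × 9.22 = 5.74.

5.74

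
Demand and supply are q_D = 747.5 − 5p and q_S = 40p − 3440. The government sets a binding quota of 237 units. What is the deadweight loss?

230.07

In inverse form: demand p = 149.5 − 0.2q, supply p = 86 + 0.025q.
Competitive equilibrium: 149.5 − 0.2q = 86 + 0.025q → q* = 282.2222, p* = 93.0556.
At q = 237: demand price = 149.5 − 0.2·237 = 102.1; supply price = 86 + 0.025·237 = 91.925.
Δq = 282.2222 − 237 = 45.2222; wedge = 102.1 − 91.925 = 10.175.
Welfare loss = ½ × 45.2222 × 10.175 = 230.07.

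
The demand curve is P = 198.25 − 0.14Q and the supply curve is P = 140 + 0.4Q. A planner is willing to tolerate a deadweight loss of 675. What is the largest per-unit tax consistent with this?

27

Competitive equilibrium: 198.25 − 0.14Q = 140 + 0.4Q → Q* = 107.8704, P* = 183.1481.
A tax t gives ΔQ = t/0.54 and wedge t, so DWL = t²/1.08.
t²/1.08 = 675 → t² = 729 → t = 27.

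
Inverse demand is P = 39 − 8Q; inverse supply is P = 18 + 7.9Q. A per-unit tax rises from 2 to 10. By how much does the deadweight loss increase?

Competitive equilibrium: 39 − 8Q = 18 + 7.9Q → Q* = 1.3208, P* = 28.434.
For a per-unit tax t: ΔQ = t/15.9, so DWL = ½·t·(t/15.9) = t²/31.8.
At t = 2: DWL = 0.126. At t = 10: DWL = 3.145.
Increase = 3.145 − 0.126 = 3.02.

3.02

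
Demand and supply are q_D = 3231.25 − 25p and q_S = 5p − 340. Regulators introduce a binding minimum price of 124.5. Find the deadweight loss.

2234.51

In inverse form: demand p = 129.25 − 0.04q, supply p = 68 + 0.2q.
Competitive equilibrium: 129.25 − 0.04q = 68 + 0.2q → q* = 255.20833, p* = 119.04167.
At the floor p = 124.5, quantity demanded = (129.25 − 124.5)/0.04 = 118.75.
Sellers' marginal cost at q' = 118.75: 68 + 0.2·118.75 = 91.75.
Δq = 255.20833 − 118.75 = 136.45833; wedge = 124.5 − 91.75 = 32.75.
DWL = ½ × 136.45833 × 32.75 = 2234.51.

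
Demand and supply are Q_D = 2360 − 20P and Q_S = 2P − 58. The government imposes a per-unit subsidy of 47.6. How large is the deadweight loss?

In inverse form: demand P = 118 − 0.05Q, supply P = 29 + 0.5Q.
Competitive equilibrium: 118 − 0.05Q = 29 + 0.5Q → Q* = 161.8182, P* = 109.9091.
The subsidy lowers effective supply by 47.6: P = 0.5Q − 18.6.
New quantity: 118 − 0.05Q = 0.5Q − 18.6 → Q' = 248.3636.
Overproduction ΔQ = 248.3636 − 161.8182 = 86.5454; wedge = subsidy = 47.6.
The triangle = ½ × 86.5454 × 47.6 = 2059.78.

2059.78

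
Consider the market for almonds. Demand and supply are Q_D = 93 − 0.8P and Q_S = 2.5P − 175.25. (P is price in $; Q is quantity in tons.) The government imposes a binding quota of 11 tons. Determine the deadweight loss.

In inverse form: demand P = 116.25 − 1.25Q, supply P = 70.1 + 0.4Q.
Competitive equilibrium: 116.25 − 1.25Q = 70.1 + 0.4Q → Q* = 27.9697, P* = 81.2879.
At Q = 11: demand price = 116.25 − 1.25·11 = 102.5; supply price = 70.1 + 0.4·11 = 74.5.
ΔQ = 27.9697 − 11 = 16.9697; wedge = 102.5 − 74.5 = 28.
Deadweight loss = ½ × 16.9697 × 28 = $237.58.

$237.58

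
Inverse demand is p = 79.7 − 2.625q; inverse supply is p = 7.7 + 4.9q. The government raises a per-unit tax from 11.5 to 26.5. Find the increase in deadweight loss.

37.87

Competitive equilibrium: 79.7 − 2.625q = 7.7 + 4.9q → q* = 9.5681, p* = 54.5837.
For a per-unit tax t: Δq = t/7.525, so DWL = ½·t·(t/7.525) = t²/15.05.
At t = 11.5: DWL = 8.787. At t = 26.5: DWL = 46.661.
Increase = 46.661 − 8.787 = 37.87.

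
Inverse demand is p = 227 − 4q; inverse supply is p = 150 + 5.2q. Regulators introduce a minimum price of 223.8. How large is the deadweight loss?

263.57

Competitive equilibrium: 227 − 4q = 150 + 5.2q → q* = 8.3696, p* = 193.5217.
At the floor p = 223.8, quantity demanded = (227 − 223.8)/4 = 0.8.
Sellers' marginal cost at q' = 0.8: 150 + 5.2·0.8 = 154.16.
Δq = 8.3696 − 0.8 = 7.5696; wedge = 223.8 − 154.16 = 69.64.
DWL = ½ × 7.5696 × 69.64 = 263.57.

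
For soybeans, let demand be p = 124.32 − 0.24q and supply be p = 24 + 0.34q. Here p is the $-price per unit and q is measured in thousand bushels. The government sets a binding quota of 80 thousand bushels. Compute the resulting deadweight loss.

Competitive equilibrium: 124.32 − 0.24q = 24 + 0.34q → q* = 172.9655, p* = 82.8083.
At q = 80: demand price = 124.32 − 0.24·80 = 105.12; supply price = 24 + 0.34·80 = 51.2.
Δq = 172.9655 − 80 = 92.9655; wedge = 105.12 − 51.2 = 53.92.
DWL = ½ × 92.9655 × 53.92 = $2506.35 thousand.

$2506.35 thousand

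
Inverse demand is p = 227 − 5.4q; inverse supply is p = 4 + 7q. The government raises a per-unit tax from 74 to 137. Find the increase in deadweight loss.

Competitive equilibrium: 227 − 5.4q = 4 + 7q → q* = 17.9839, p* = 129.8871.
For a per-unit tax t: Δq = t/12.4, so DWL = ½·t·(t/12.4) = t²/24.8.
At t = 74: DWL = 220.806. At t = 137: DWL = 756.815.
Increase = 756.815 − 220.806 = 536.01.

536.01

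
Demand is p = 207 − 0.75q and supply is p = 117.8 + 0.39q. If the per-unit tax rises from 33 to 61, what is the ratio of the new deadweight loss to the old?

3.417

Competitive equilibrium: 207 − 0.75q = 117.8 + 0.39q → q* = 78.2456, p* = 148.3158.
For a per-unit tax t: Δq = t/1.14, so DWL = ½·t·(t/1.14) = t²/2.28.
At t = 33: DWL = 477.632. At t = 61: DWL = 1632.018.
Ratio = (61/33)² = 3.417.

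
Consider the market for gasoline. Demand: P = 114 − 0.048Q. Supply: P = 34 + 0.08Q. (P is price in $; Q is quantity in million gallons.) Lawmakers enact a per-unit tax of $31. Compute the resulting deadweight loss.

$3753.91 million

Competitive equilibrium: 114 − 0.048Q = 34 + 0.08Q → Q* = 625, P* = 84.
With the tax, the buyer price exceeds the seller price by 31: (114 − 0.048Q) − (34 + 0.08Q) = 31 → Q' = 382.8125.
ΔQ = 625 − 382.8125 = 242.1875; the wedge equals the tax, 31.
DWL = ½ × 242.1875 × 31 = $3753.91 million.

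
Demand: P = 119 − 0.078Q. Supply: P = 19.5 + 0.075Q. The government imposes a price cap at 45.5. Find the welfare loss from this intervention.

Competitive equilibrium: 119 − 0.078Q = 19.5 + 0.075Q → Q* = 650.3268, P* = 68.2745.
At the ceiling P = 45.5, quantity supplied = (45.5 − 19.5)/0.075 = 346.6667.
Willingness to pay at Q' = 346.6667: 119 − 0.078·346.6667 = 91.96.
ΔQ = 650.3268 − 346.6667 = 303.6601; wedge = 91.96 − 45.5 = 46.46.
Deadweight loss = ½ × 303.6601 × 46.46 = 7054.02.

7054.02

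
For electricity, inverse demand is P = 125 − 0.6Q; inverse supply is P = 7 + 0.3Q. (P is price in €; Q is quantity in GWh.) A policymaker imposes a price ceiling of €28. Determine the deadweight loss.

Competitive equilibrium: 125 − 0.6Q = 7 + 0.3Q → Q* = 131.1111, P* = 46.3333.
At the ceiling P = 28, quantity supplied = (28 − 7)/0.3 = 70.
Willingness to pay at Q' = 70: 125 − 0.6·70 = 83.
ΔQ = 131.1111 − 70 = 61.1111; wedge = 83 − 28 = 55.
DWL = ½ × 61.1111 × 55 = €1680.56.

€1680.56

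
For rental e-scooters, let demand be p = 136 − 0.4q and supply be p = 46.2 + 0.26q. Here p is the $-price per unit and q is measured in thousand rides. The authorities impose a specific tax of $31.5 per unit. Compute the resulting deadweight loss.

Competitive equilibrium: 136 − 0.4q = 46.2 + 0.26q → q* = 136.0606, p* = 81.5758.
With the tax, the buyer price exceeds the seller price by 31.5: (136 − 0.4q) − (46.2 + 0.26q) = 31.5 → q' = 88.3333.
Δq = 136.0606 − 88.3333 = 47.7273; the wedge equals the tax, 31.5.
Welfare loss = ½ × 47.7273 × 31.5 = $751.70 thousand.

$751.70 thousand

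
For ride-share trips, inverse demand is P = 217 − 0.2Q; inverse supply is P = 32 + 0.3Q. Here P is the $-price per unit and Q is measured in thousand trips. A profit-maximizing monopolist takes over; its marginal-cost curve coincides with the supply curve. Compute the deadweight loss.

Competitive equilibrium: 217 − 0.2Q = 32 + 0.3Q → Q* = 370, P* = 143.
Marginal revenue: MR = 217 − 0.4Q. Set MR = MC: 217 − 0.4Q = 32 + 0.3Q → Q_m = 264.2857.
Price P_m = 217 − 0.2·264.2857 = 164.1429; MC(Q_m) = 32 + 0.3·264.2857 = 111.2857.
Competitive Q* = 370, so ΔQ = 105.7143; wedge = 164.1429 − 111.2857 = 52.8572.
Welfare loss = ½ × 105.7143 × 52.8572 = $2793.88 thousand.

$2793.88 thousand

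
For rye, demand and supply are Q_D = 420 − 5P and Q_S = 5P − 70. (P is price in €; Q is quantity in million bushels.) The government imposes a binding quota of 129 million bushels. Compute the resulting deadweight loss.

In inverse form: demand P = 84 − 0.2Q, supply P = 14 + 0.2Q.
Competitive equilibrium: 84 − 0.2Q = 14 + 0.2Q → Q* = 175, P* = 49.
At Q = 129: demand price = 84 − 0.2·129 = 58.2; supply price = 14 + 0.2·129 = 39.8.
ΔQ = 175 − 129 = 46; wedge = 58.2 − 39.8 = 18.4.
DWL = ½ × 46 × 18.4 = €423.20 million.

€423.20 million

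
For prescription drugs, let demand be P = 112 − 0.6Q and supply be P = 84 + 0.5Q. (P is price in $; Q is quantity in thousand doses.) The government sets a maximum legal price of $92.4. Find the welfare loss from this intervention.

$41.20 thousand

Competitive equilibrium: 112 − 0.6Q = 84 + 0.5Q → Q* = 25.4545, P* = 96.7273.
At the ceiling P = 92.4, quantity supplied = (92.4 − 84)/0.5 = 16.8.
Willingness to pay at Q' = 16.8: 112 − 0.6·16.8 = 101.92.
ΔQ = 25.4545 − 16.8 = 8.6545; wedge = 101.92 − 92.4 = 9.52.
Deadweight loss = ½ × 8.6545 × 9.52 = $41.20 thousand.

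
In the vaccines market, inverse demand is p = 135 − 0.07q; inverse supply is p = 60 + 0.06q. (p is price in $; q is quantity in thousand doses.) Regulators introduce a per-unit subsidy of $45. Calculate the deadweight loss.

Competitive equilibrium: 135 − 0.07q = 60 + 0.06q → q* = 576.9231, p* = 94.6154.
The subsidy lowers effective supply by 45: p = 15 + 0.06q.
New quantity: 135 − 0.07q = 15 + 0.06q → q' = 923.0769.
Overproduction Δq = 923.0769 − 576.9231 = 346.1538; wedge = subsidy = 45.
Deadweight loss = ½ × 346.1538 × 45 = $7788.46 thousand.

$7788.46 thousand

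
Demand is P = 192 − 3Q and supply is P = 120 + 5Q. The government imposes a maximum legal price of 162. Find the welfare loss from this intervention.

Competitive equilibrium: 192 − 3Q = 120 + 5Q → Q* = 9, P* = 165.
At the ceiling P = 162, quantity supplied = (162 − 120)/5 = 8.4.
Willingness to pay at Q' = 8.4: 192 − 3·8.4 = 166.8.
ΔQ = 9 − 8.4 = 0.6; wedge = 166.8 − 162 = 4.8.
Deadweight loss = ½ × 0.6 × 4.8 = 1.44.

1.44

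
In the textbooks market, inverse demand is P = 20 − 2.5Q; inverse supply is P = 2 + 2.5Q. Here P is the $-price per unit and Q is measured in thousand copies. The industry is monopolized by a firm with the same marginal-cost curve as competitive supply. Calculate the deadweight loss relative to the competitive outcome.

$3.60 thousand

Competitive equilibrium: 20 − 2.5Q = 2 + 2.5Q → Q* = 3.6, P* = 11.
Marginal revenue: MR = 20 − 5Q. Set MR = MC: 20 − 5Q = 2 + 2.5Q → Q_m = 2.4.
Price P_m = 20 − 2.5·2.4 = 14; MC(Q_m) = 2 + 2.5·2.4 = 8.
Competitive Q* = 3.6, so ΔQ = 1.2; wedge = 14 − 8 = 6.
Deadweight loss = ½ × 1.2 × 6 = $3.60 thousand.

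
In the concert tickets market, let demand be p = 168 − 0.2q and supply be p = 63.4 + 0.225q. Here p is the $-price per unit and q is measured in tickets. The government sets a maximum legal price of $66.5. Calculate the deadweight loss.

Competitive equilibrium: 168 − 0.2q = 63.4 + 0.225q → q* = 246.11765, p* = 118.77647.
At the ceiling p = 66.5, quantity supplied = (66.5 − 63.4)/0.225 = 13.77778.
Willingness to pay at q' = 13.77778: 168 − 0.2·13.77778 = 165.24444.
Δq = 246.11765 − 13.77778 = 232.33987; wedge = 165.24444 − 66.5 = 98.74444.
Deadweight loss = ½ × 232.33987 × 98.74444 = $11471.14.

$11471.14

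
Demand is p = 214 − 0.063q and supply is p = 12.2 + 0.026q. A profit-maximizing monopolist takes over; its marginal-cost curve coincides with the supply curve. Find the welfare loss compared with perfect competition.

Competitive equilibrium: 214 − 0.063q = 12.2 + 0.026q → q* = 2267.41573, p* = 71.15281.
Marginal revenue: MR = 214 − 0.126q. Set MR = MC: 214 − 0.126q = 12.2 + 0.026q → q_m = 1327.63158.
Price p_m = 214 − 0.063·1327.63158 = 130.35921; MC(q_m) = 12.2 + 0.026·1327.63158 = 46.71842.
Competitive q* = 2267.41573, so Δq = 939.78415; wedge = 130.35921 − 46.71842 = 83.64079.
The triangle = ½ × 939.78415 × 83.64079 = 39302.14.

39302.14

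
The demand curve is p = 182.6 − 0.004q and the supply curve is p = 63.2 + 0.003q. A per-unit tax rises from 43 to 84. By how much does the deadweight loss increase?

Competitive equilibrium: 182.6 − 0.004q = 63.2 + 0.003q → q* = 17057.1429, p* = 114.3714.
For a per-unit tax t: Δq = t/0.007, so DWL = ½·t·(t/0.007) = t²/0.014.
At t = 43: DWL = 132071.429. At t = 84: DWL = 504000.
Increase = 504000 − 132071.429 = 371928.57.

371928.57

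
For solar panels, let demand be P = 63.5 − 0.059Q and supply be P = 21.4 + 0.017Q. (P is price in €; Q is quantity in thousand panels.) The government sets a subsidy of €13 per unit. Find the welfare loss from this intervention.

€1111.84 thousand

Competitive equilibrium: 63.5 − 0.059Q = 21.4 + 0.017Q → Q* = 553.9474, P* = 30.8171.
The subsidy lowers effective supply by 13: P = 8.4 + 0.017Q.
New quantity: 63.5 − 0.059Q = 8.4 + 0.017Q → Q' = 725.
Overproduction ΔQ = 725 − 553.9474 = 171.0526; wedge = subsidy = 13.
Deadweight loss = ½ × 171.0526 × 13 = €1111.84 thousand.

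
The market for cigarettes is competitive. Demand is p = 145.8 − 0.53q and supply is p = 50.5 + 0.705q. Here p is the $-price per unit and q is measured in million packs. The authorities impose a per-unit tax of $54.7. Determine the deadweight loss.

$1211.37 million

Competitive equilibrium: 145.8 − 0.53q = 50.5 + 0.705q → q* = 77.166, p* = 104.902.
With the tax, the buyer price exceeds the seller price by 54.7: (145.8 − 0.53q) − (50.5 + 0.705q) = 54.7 → q' = 32.8745.
Δq = 77.166 − 32.8745 = 44.2915; the wedge equals the tax, 54.7.
Welfare loss = ½ × 44.2915 × 54.7 = $1211.37 million.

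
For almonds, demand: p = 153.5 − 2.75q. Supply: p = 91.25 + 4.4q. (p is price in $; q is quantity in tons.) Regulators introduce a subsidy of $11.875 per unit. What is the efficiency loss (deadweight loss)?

$9.86

Competitive equilibrium: 153.5 − 2.75q = 91.25 + 4.4q → q* = 8.7063, p* = 129.5577.
The subsidy lowers effective supply by 11.875: p = 79.375 + 4.4q.
New quantity: 153.5 − 2.75q = 79.375 + 4.4q → q' = 10.3671.
Overproduction Δq = 10.3671 − 8.7063 = 1.6608; wedge = subsidy = 11.875.
Welfare loss = ½ × 1.6608 × 11.875 = $9.86.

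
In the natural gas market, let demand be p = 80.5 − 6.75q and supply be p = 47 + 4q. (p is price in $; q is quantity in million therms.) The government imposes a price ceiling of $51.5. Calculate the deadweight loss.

$21.31 million

Competitive equilibrium: 80.5 − 6.75q = 47 + 4q → q* = 3.1163, p* = 59.4651.
At the ceiling p = 51.5, quantity supplied = (51.5 − 47)/4 = 1.125.
Willingness to pay at q' = 1.125: 80.5 − 6.75·1.125 = 72.9063.
Δq = 3.1163 − 1.125 = 1.9913; wedge = 72.9063 − 51.5 = 21.4063.
DWL = ½ × 1.9913 × 21.4063 = $21.31 million.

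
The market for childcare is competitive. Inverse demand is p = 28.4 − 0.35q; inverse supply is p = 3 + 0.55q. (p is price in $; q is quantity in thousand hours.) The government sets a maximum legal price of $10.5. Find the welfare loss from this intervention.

$95.74 thousand

Competitive equilibrium: 28.4 − 0.35q = 3 + 0.55q → q* = 28.2222, p* = 18.5222.
At the ceiling p = 10.5, quantity supplied = (10.5 − 3)/0.55 = 13.6364.
Willingness to pay at q' = 13.6364: 28.4 − 0.35·13.6364 = 23.6273.
Δq = 28.2222 − 13.6364 = 14.5858; wedge = 23.6273 − 10.5 = 13.1273.
The triangle = ½ × 14.5858 × 13.1273 = $95.74 thousand.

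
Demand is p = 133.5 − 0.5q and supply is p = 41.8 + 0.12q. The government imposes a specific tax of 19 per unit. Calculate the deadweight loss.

291.13

Competitive equilibrium: 133.5 − 0.5q = 41.8 + 0.12q → q* = 147.9032, p* = 59.5484.
With the tax, the buyer price exceeds the seller price by 19: (133.5 − 0.5q) − (41.8 + 0.12q) = 19 → q' = 117.2581.
Δq = 147.9032 − 117.2581 = 30.6451; the wedge equals the tax, 19.
Welfare loss = ½ × 30.6451 × 19 = 291.13.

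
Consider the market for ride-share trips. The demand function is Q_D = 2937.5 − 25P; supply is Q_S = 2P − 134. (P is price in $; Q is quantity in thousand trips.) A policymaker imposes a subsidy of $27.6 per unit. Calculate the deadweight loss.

In inverse form: demand P = 117.5 − 0.04Q, supply P = 67 + 0.5Q.
Competitive equilibrium: 117.5 − 0.04Q = 67 + 0.5Q → Q* = 93.5185, P* = 113.7593.
The subsidy lowers effective supply by 27.6: P = 39.4 + 0.5Q.
New quantity: 117.5 − 0.04Q = 39.4 + 0.5Q → Q' = 144.6296.
Overproduction ΔQ = 144.6296 − 93.5185 = 51.1111; wedge = subsidy = 27.6.
Deadweight loss = ½ × 51.1111 × 27.6 = $705.33 thousand.

$705.33 thousand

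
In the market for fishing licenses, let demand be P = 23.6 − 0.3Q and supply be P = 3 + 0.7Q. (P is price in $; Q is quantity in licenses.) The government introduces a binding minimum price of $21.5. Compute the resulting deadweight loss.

$92.48

Competitive equilibrium: 23.6 − 0.3Q = 3 + 0.7Q → Q* = 20.6, P* = 17.42.
At the floor P = 21.5, quantity demanded = (23.6 − 21.5)/0.3 = 7.
Sellers' marginal cost at Q' = 7: 3 + 0.7·7 = 7.9.
ΔQ = 20.6 − 7 = 13.6; wedge = 21.5 − 7.9 = 13.6.
Deadweight loss = ½ × 13.6 × 13.6 = $92.48.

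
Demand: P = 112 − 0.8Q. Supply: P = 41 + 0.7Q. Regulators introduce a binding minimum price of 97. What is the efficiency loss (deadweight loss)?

Competitive equilibrium: 112 − 0.8Q = 41 + 0.7Q → Q* = 47.33333, P* = 74.13333.
At the floor P = 97, quantity demanded = (112 − 97)/0.8 = 18.75.
Sellers' marginal cost at Q' = 18.75: 41 + 0.7·18.75 = 54.125.
ΔQ = 47.33333 − 18.75 = 28.58333; wedge = 97 − 54.125 = 42.875.
The triangle = ½ × 28.58333 × 42.875 = 612.76.

612.76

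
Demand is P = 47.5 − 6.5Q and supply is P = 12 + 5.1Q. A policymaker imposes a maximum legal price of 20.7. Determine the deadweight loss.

Competitive equilibrium: 47.5 − 6.5Q = 12 + 5.1Q → Q* = 3.0603, P* = 27.6078.
At the ceiling P = 20.7, quantity supplied = (20.7 − 12)/5.1 = 1.7059.
Willingness to pay at Q' = 1.7059: 47.5 − 6.5·1.7059 = 36.4117.
ΔQ = 3.0603 − 1.7059 = 1.3544; wedge = 36.4117 − 20.7 = 15.7117.
Welfare loss = ½ × 1.3544 × 15.7117 = 10.64.

10.64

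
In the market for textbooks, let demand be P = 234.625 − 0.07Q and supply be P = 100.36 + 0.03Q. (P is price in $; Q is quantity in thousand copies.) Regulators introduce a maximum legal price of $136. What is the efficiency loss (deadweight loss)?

$1195.83 thousand

Competitive equilibrium: 234.625 − 0.07Q = 100.36 + 0.03Q → Q* = 1342.65, P* = 140.6395.
At the ceiling P = 136, quantity supplied = (136 − 100.36)/0.03 = 1188.
Willingness to pay at Q' = 1188: 234.625 − 0.07·1188 = 151.465.
ΔQ = 1342.65 − 1188 = 154.65; wedge = 151.465 − 136 = 15.465.
DWL = ½ × 154.65 × 15.465 = $1195.83 thousand.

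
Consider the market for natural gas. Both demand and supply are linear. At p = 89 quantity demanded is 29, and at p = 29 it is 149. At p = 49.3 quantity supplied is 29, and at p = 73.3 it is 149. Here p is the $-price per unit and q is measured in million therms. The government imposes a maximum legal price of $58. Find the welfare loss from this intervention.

Demand slope = (29 − 89)/(149 − 29) = −0.5, so p = 103.5 − 0.5q.
Supply slope = (73.3 − 49.3)/(149 − 29) = 0.2, so p = 43.5 + 0.2q.
Competitive equilibrium: 103.5 − 0.5q = 43.5 + 0.2q → q* = 85.7143, p* = 60.6429.
At the ceiling p = 58, quantity supplied = (58 − 43.5)/0.2 = 72.5.
Willingness to pay at q' = 72.5: 103.5 − 0.5·72.5 = 67.25.
Δq = 85.7143 − 72.5 = 13.2143; wedge = 67.25 − 58 = 9.25.
Welfare loss = ½ × 13.2143 × 9.25 = $61.12 million.

$61.12 million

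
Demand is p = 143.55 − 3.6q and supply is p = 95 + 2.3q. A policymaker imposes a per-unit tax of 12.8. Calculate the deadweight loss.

Competitive equilibrium: 143.55 − 3.6q = 95 + 2.3q → q* = 8.2288, p* = 113.9263.
With the tax, the buyer price exceeds the seller price by 12.8: (143.55 − 3.6q) − (95 + 2.3q) = 12.8 → q' = 6.0593.
Δq = 8.2288 − 6.0593 = 2.1695; the wedge equals the tax, 12.8.
Welfare loss = ½ × 2.1695 × 12.8 = 13.88.

13.88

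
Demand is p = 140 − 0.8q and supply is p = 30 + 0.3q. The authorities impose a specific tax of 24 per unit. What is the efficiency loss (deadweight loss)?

Competitive equilibrium: 140 − 0.8q = 30 + 0.3q → q* = 100, p* = 60.
With the tax, the buyer price exceeds the seller price by 24: (140 − 0.8q) − (30 + 0.3q) = 24 → q' = 78.1818.
Δq = 100 − 78.1818 = 21.8182; the wedge equals the tax, 24.
Welfare loss = ½ × 21.8182 × 24 = 261.82.

261.82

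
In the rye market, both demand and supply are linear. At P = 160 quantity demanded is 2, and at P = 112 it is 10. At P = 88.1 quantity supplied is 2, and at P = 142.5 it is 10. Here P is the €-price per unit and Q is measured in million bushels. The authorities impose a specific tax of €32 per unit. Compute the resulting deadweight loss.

Demand slope = (112 − 160)/(10 − 2) = −6, so P = 172 − 6Q.
Supply slope = (142.5 − 88.1)/(10 − 2) = 6.8, so P = 74.5 + 6.8Q.
Competitive equilibrium: 172 − 6Q = 74.5 + 6.8Q → Q* = 7.6172, P* = 126.2969.
With the tax, the buyer price exceeds the seller price by 32: (172 − 6Q) − (74.5 + 6.8Q) = 32 → Q' = 5.1172.
ΔQ = 7.6172 − 5.1172 = 2.5; the wedge equals the tax, 32.
DWL = ½ × 2.5 × 32 = €40 million.

€40 million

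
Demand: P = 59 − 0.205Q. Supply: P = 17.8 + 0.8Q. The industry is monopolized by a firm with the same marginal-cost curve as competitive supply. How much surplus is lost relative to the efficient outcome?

Competitive equilibrium: 59 − 0.205Q = 17.8 + 0.8Q → Q* = 40.995, P* = 50.596.
Marginal revenue: MR = 59 − 0.41Q. Set MR = MC: 59 − 0.41Q = 17.8 + 0.8Q → Q_m = 34.0496.
Price P_m = 59 − 0.205·34.0496 = 52.0198; MC(Q_m) = 17.8 + 0.8·34.0496 = 45.0397.
Competitive Q* = 40.995, so ΔQ = 6.9454; wedge = 52.0198 − 45.0397 = 6.9801.
The triangle = ½ × 6.9454 × 6.9801 = 24.24.

24.24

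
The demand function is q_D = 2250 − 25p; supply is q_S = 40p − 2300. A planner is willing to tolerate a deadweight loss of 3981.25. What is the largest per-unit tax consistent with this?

22.75

In inverse form: demand p = 90 − 0.04q, supply p = 57.5 + 0.025q.
Competitive equilibrium: 90 − 0.04q = 57.5 + 0.025q → q* = 500, p* = 70.
A tax t gives Δq = t/0.065 and wedge t, so DWL = t²/0.13.
t²/0.13 = 3981.25 → t² = 517.5625 → t = 22.75.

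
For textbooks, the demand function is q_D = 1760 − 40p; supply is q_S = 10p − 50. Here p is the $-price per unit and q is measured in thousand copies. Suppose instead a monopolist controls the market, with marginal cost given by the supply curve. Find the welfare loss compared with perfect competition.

In inverse form: demand p = 44 − 0.025q, supply p = 5 + 0.1q.
Competitive equilibrium: 44 − 0.025q = 5 + 0.1q → q* = 312, p* = 36.2.
Marginal revenue: MR = 44 − 0.05q. Set MR = MC: 44 − 0.05q = 5 + 0.1q → q_m = 260.
Price p_m = 44 − 0.025·260 = 37.5; MC(q_m) = 5 + 0.1·260 = 31.
Competitive q* = 312, so Δq = 52; wedge = 37.5 − 31 = 6.5.
The triangle = ½ × 52 × 6.5 = $169 thousand.

$169 thousand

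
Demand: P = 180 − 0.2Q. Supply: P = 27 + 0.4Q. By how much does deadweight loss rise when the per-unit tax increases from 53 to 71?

Competitive equilibrium: 180 − 0.2Q = 27 + 0.4Q → Q* = 255, P* = 129.
For a per-unit tax t: ΔQ = t/0.6, so DWL = ½·t·(t/0.6) = t²/1.2.
At t = 53: DWL = 2340.833. At t = 71: DWL = 4200.833.
Increase = 4200.833 − 2340.833 = 1860.

1860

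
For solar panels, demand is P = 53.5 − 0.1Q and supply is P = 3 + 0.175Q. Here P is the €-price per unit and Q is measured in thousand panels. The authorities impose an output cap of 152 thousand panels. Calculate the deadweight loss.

€137.62 thousand

Competitive equilibrium: 53.5 − 0.1Q = 3 + 0.175Q → Q* = 183.6364, P* = 35.1364.
At Q = 152: demand price = 53.5 − 0.1·152 = 38.3; supply price = 3 + 0.175·152 = 29.6.
ΔQ = 183.6364 − 152 = 31.6364; wedge = 38.3 − 29.6 = 8.7.
The triangle = ½ × 31.6364 × 8.7 = €137.62 thousand.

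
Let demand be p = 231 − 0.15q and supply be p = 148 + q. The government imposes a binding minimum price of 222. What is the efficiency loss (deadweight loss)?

85.22

Competitive equilibrium: 231 − 0.15q = 148 + q → q* = 72.1739, p* = 220.1739.
At the floor p = 222, quantity demanded = (231 − 222)/0.15 = 60.
Sellers' marginal cost at q' = 60: 148 + 1·60 = 208.
Δq = 72.1739 − 60 = 12.1739; wedge = 222 − 208 = 14.
DWL = ½ × 12.1739 × 14 = 85.22.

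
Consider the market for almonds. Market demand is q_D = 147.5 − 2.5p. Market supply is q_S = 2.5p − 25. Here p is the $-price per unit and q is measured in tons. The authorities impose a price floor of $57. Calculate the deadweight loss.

$1265.625

In inverse form: demand p = 59 − 0.4q, supply p = 10 + 0.4q.
Competitive equilibrium: 59 − 0.4q = 10 + 0.4q → q* = 61.25, p* = 34.5.
At the floor p = 57, quantity demanded = (59 − 57)/0.4 = 5.
Sellers' marginal cost at q' = 5: 10 + 0.4·5 = 12.
Δq = 61.25 − 5 = 56.25; wedge = 57 − 12 = 45.
The triangle = ½ × 56.25 × 45 = $1265.625.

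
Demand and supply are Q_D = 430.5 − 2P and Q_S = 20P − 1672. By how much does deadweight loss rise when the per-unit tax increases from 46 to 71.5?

In inverse form: demand P = 215.25 − 0.5Q, supply P = 83.6 + 0.05Q.
Competitive equilibrium: 215.25 − 0.5Q = 83.6 + 0.05Q → Q* = 239.3636, P* = 95.5682.
For a per-unit tax t: ΔQ = t/0.55, so DWL = ½·t·(t/0.55) = t²/1.1.
At t = 46: DWL = 1923.636. At t = 71.5: DWL = 4647.5.
Increase = 4647.5 − 1923.636 = 2723.86.

2723.86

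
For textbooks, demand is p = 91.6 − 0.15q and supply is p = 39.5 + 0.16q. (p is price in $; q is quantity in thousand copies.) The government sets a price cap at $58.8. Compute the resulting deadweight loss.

Competitive equilibrium: 91.6 − 0.15q = 39.5 + 0.16q → q* = 168.0645, p* = 66.3903.
At the ceiling p = 58.8, quantity supplied = (58.8 − 39.5)/0.16 = 120.625.
Willingness to pay at q' = 120.625: 91.6 − 0.15·120.625 = 73.5063.
Δq = 168.0645 − 120.625 = 47.4395; wedge = 73.5063 − 58.8 = 14.7063.
Deadweight loss = ½ × 47.4395 × 14.7063 = $348.83 thousand.

$348.83 thousand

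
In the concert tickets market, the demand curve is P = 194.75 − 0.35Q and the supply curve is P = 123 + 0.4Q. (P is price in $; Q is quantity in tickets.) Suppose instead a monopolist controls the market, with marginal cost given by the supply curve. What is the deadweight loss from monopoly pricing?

$347.46

Competitive equilibrium: 194.75 − 0.35Q = 123 + 0.4Q → Q* = 95.6667, P* = 161.2667.
Marginal revenue: MR = 194.75 − 0.7Q. Set MR = MC: 194.75 − 0.7Q = 123 + 0.4Q → Q_m = 65.2273.
Price P_m = 194.75 − 0.35·65.2273 = 171.9204; MC(Q_m) = 123 + 0.4·65.2273 = 149.0909.
Competitive Q* = 95.6667, so ΔQ = 30.4394; wedge = 171.9204 − 149.0909 = 22.8295.
Deadweight loss = ½ × 30.4394 × 22.8295 = $347.46.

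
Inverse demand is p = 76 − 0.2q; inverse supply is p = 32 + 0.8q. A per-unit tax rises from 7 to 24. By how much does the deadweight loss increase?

263.50

Competitive equilibrium: 76 − 0.2q = 32 + 0.8q → q* = 44, p* = 67.2.
For a per-unit tax t: Δq = t/1, so DWL = ½·t·(t/1) = t²/2.
At t = 7: DWL = 24.5. At t = 24: DWL = 288.
Increase = 288 − 24.5 = 263.50.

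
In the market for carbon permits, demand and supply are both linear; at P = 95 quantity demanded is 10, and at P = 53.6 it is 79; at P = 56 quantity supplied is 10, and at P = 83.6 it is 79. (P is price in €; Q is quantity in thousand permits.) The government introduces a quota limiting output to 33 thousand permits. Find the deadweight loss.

€128 thousand

Demand slope = (53.6 − 95)/(79 − 10) = −0.6, so P = 101 − 0.6Q.
Supply slope = (83.6 − 56)/(79 − 10) = 0.4, so P = 52 + 0.4Q.
Competitive equilibrium: 101 − 0.6Q = 52 + 0.4Q → Q* = 49, P* = 71.6.
At Q = 33: demand price = 101 − 0.6·33 = 81.2; supply price = 52 + 0.4·33 = 65.2.
ΔQ = 49 − 33 = 16; wedge = 81.2 − 65.2 = 16.
Welfare loss = ½ × 16 × 16 = €128 thousand.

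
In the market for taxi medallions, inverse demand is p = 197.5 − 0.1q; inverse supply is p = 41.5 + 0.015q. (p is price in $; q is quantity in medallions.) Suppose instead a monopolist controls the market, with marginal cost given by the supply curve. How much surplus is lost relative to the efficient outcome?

$22889.93

Competitive equilibrium: 197.5 − 0.1q = 41.5 + 0.015q → q* = 1356.52174, p* = 61.84783.
Marginal revenue: MR = 197.5 − 0.2q. Set MR = MC: 197.5 − 0.2q = 41.5 + 0.015q → q_m = 725.5814.
Price p_m = 197.5 − 0.1·725.5814 = 124.94186; MC(q_m) = 41.5 + 0.015·725.5814 = 52.38372.
Competitive q* = 1356.52174, so Δq = 630.94034; wedge = 124.94186 − 52.38372 = 72.55814.
Deadweight loss = ½ × 630.94034 × 72.55814 = $22889.93.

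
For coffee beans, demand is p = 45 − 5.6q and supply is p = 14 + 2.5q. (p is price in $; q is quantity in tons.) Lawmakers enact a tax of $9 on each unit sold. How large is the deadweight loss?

Competitive equilibrium: 45 − 5.6q = 14 + 2.5q → q* = 3.8272, p* = 23.5679.
With the tax, the buyer price exceeds the seller price by 9: (45 − 5.6q) − (14 + 2.5q) = 9 → q' = 2.716.
Δq = 3.8272 − 2.716 = 1.1112; the wedge equals the tax, 9.
DWL = ½ × 1.1112 × 9 = $5.

$5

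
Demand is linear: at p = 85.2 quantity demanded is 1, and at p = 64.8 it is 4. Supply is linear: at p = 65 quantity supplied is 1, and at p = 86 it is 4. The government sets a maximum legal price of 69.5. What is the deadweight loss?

4.65

Demand slope = (64.8 − 85.2)/(4 − 1) = −6.8, so p = 92 − 6.8q.
Supply slope = (86 − 65)/(4 − 1) = 7, so p = 58 + 7q.
Competitive equilibrium: 92 − 6.8q = 58 + 7q → q* = 2.4638, p* = 75.2464.
At the ceiling p = 69.5, quantity supplied = (69.5 − 58)/7 = 1.6429.
Willingness to pay at q' = 1.6429: 92 − 6.8·1.6429 = 80.8283.
Δq = 2.4638 − 1.6429 = 0.8209; wedge = 80.8283 − 69.5 = 11.3283.
DWL = ½ × 0.8209 × 11.3283 = 4.65.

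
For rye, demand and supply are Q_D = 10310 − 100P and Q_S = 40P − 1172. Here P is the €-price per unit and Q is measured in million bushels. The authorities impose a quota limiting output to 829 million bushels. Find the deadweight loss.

€28652.80 million

In inverse form: demand P = 103.1 − 0.01Q, supply P = 29.3 + 0.025Q.
Competitive equilibrium: 103.1 − 0.01Q = 29.3 + 0.025Q → Q* = 2108.5714, P* = 82.0143.
At Q = 829: demand price = 103.1 − 0.01·829 = 94.81; supply price = 29.3 + 0.025·829 = 50.025.
ΔQ = 2108.5714 − 829 = 1279.5714; wedge = 94.81 − 50.025 = 44.785.
Deadweight loss = ½ × 1279.5714 × 44.785 = €28652.80 million.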